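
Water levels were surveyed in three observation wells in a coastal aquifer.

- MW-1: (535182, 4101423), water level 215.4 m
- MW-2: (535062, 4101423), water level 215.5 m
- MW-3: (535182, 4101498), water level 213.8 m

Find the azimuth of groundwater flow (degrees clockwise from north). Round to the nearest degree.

002°

∂h/∂x = (215.5 − 215.4) / (535062 − 535182) = -0.0008333
∂h/∂y = (213.8 − 215.4) / (4101498 − 4101423) = -0.02133
Flow direction (−∇h) has components (+0.0008333 E, +0.02133 N).
Azimuth = atan2(E, N) = atan2(+0.0008333, +0.02133) = 2.2° ≈ 002°.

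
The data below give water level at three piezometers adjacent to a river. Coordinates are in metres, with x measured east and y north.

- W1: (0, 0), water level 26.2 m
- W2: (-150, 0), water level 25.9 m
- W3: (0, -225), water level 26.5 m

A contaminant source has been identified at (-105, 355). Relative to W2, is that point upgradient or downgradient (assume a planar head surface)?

∂h/∂x = (25.9 − 26.2) / (-150 − 0) = +0.002000
∂h/∂y = (26.5 − 26.2) / (-225 − 0) = -0.001333
Head at (-105, 355) = 26.2 + (+0.002000)·(-105) + (-0.001333)·(355) = 25.52 m.
That is lower than the 25.9 m at W2, so the point is downgradient.

downgradient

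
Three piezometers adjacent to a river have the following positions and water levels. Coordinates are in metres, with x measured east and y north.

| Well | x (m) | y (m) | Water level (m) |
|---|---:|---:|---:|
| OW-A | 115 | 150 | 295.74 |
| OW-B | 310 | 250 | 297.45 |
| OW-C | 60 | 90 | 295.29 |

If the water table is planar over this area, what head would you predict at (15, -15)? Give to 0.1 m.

With h = a·x + b·y + c and OW-A as origin, the differences give:
  195·a + 100·b = +1.71
  (-55)·a + (-60)·b = -0.45
Eliminate b (×(-60) and ×100, subtract): -6200·a = -57.600 → a = ∂h/∂x = +0.009290
Back-substitute: b = ∂h/∂y = -0.001016.
h(15, -15) = 295.74 + (+0.009290)·(-100) + (-0.001016)·(-165) = 295.74 -0.929 +0.168 = 294.979 m.

295.0 m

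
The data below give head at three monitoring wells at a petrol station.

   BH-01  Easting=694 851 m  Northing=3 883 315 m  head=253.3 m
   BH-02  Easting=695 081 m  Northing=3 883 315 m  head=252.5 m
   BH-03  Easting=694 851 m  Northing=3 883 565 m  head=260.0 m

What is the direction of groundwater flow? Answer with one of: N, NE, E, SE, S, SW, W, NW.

S

∂h/∂x = (252.5 − 253.3) / (695081 − 694851) = -0.003478
∂h/∂y = (260.0 − 253.3) / (3883565 − 3883315) = +0.02680
Flow = −∇h = (+0.003478 east, -0.02680 north), which points south.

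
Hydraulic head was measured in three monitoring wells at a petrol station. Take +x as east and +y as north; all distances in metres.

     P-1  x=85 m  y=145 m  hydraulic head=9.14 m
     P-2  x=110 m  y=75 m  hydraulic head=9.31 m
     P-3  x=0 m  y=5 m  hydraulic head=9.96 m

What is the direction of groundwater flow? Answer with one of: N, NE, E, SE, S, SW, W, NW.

Three-point gradient (reference P-1): Δ to P-2 = (25, -70, +0.17), Δ to P-3 = (-85, -140, +0.82).
∂h/∂x = -0.003556, ∂h/∂y = -0.003698 (det = -9450).
Flow = −∇h = (+0.003556 east, +0.003698 north), which points northeast.

NE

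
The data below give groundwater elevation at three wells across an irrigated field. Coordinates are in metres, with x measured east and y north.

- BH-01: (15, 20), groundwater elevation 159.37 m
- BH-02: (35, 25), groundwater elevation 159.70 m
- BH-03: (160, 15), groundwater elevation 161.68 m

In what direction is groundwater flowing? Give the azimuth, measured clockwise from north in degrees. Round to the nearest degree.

With h = a·x + b·y + c and BH-01 as origin, the differences give:
  20·a + 5·b = +0.33
  145·a + (-5)·b = +2.31
Eliminate b (×(-5) and ×5, subtract): -825·a = -13.200 → a = ∂h/∂x = +0.01600
Back-substitute: b = ∂h/∂y = +0.002000.
Flow direction (−∇h) has components (-0.01600 E, -0.002000 N).
Azimuth = atan2(E, N) = atan2(-0.01600, -0.002000) = 262.9° ≈ 263°.

263°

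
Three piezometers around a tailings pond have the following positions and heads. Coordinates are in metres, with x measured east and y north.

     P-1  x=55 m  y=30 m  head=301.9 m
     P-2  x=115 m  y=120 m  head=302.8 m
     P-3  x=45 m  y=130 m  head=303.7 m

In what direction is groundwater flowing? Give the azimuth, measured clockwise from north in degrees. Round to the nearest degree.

148°

With h = a·x + b·y + c and P-1 as origin, the differences give:
  60·a + 90·b = +0.9
  (-10)·a + 100·b = +1.8
Eliminate b (×100 and ×90, subtract): 6900·a = -72.00 → a = ∂h/∂x = -0.01043
Back-substitute: b = ∂h/∂y = +0.01696.
Flow direction (−∇h) has components (+0.01043 E, -0.01696 N).
Azimuth = atan2(E, N) = atan2(+0.01043, -0.01696) = 148.4° ≈ 148°.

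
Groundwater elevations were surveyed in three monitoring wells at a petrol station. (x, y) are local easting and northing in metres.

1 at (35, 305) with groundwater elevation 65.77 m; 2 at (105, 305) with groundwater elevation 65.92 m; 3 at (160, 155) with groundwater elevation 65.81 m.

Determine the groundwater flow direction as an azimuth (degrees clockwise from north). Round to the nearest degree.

Differences from 1: to 2 (Δx, Δy, Δh) = (70, 0, +0.15); to 3 = (125, -150, +0.04).
Solve a·Δx + b·Δy = Δh: det = 70·(-150) − 125·0 = -10500.
∂h/∂x = [(+0.15)·(-150) − (+0.04)·0] / -10500 = +0.002143
∂h/∂y = [70·(+0.04) − 125·(+0.15)] / -10500 = +0.001519
Flow direction (−∇h) has components (-0.002143 E, -0.001519 N).
Azimuth = atan2(E, N) = atan2(-0.002143, -0.001519) = 234.7° ≈ 235°.

235°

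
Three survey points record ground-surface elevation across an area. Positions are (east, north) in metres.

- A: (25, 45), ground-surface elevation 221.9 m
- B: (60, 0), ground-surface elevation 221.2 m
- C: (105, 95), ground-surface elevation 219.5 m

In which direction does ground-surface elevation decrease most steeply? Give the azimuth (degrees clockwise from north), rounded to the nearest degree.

079°

With z = a·x + b·y + c and A as origin, the differences give:
  35·a + (-45)·b = -0.7
  80·a + 50·b = -2.4
Eliminate b (×50 and ×(-45), subtract): 5350·a = -143.00 → a = ∂z/∂x = -0.02673
Back-substitute: b = ∂z/∂y = -0.005234.
Steepest decrease is along −∇f: components (+0.02673 E, +0.005234 N).
Azimuth = atan2(+0.02673, +0.005234) = 78.9° ≈ 079°.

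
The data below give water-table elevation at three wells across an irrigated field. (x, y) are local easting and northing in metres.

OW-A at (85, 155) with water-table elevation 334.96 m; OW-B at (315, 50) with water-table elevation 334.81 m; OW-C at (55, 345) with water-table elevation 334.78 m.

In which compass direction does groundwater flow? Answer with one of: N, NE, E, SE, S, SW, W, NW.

Three-point gradient (reference OW-A): Δ to OW-B = (230, -105, -0.15), Δ to OW-C = (-30, 190, -0.18).
∂h/∂x = -0.001169, ∂h/∂y = -0.001132 (det = 40550).
Flow = −∇h = (+0.001169 east, +0.001132 north), which points northeast.

NE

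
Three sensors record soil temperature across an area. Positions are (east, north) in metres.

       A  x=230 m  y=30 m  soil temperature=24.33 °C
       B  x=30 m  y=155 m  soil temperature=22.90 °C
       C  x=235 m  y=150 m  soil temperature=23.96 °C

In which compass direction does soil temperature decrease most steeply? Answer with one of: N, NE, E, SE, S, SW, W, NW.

Differences from A: to B (Δx, Δy, Δh) = (-200, 125, -1.43); to C = (5, 120, -0.37).
Solve a·Δx + b·Δy = ΔT: det = (-200)·120 − 5·125 = -24625.
∂T/∂x = [(-1.43)·120 − (-0.37)·125] / -24625 = +0.005090
∂T/∂y = [(-200)·(-0.37) − 5·(-1.43)] / -24625 = -0.003295
Steepest decrease is along −∇f = (-0.005090 E, +0.003295 N) → northwest.

NW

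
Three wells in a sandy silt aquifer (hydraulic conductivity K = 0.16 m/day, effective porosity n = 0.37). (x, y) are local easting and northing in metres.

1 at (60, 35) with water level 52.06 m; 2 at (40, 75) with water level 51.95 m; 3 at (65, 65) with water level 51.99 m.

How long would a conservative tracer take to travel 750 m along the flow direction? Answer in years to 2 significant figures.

With h = a·x + b·y + c and 1 as origin, the differences give:
  (-20)·a + 40·b = -0.11
  5·a + 30·b = -0.07
Eliminate b (×30 and ×40, subtract): -800·a = -0.500 → a = ∂h/∂x = +0.0006250
Back-substitute: b = ∂h/∂y = -0.002438.
|∇h| = √(0.0006250² + -0.002438²) = 0.002517
Seepage velocity v = K·i/n = 0.16 × 0.002517 / 0.37 = 0.001088 m/day.
t = 750 / 0.001088 = 6.893e+05 days = 1.89e+03 years.

1900 years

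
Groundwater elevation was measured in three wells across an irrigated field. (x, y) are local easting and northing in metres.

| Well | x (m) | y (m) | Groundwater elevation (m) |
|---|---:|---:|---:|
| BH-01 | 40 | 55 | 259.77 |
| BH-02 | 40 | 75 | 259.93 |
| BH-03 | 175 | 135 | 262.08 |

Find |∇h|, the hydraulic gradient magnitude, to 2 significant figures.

0.015

Three-point gradient (reference BH-01): Δ to BH-02 = (0, 20, +0.16), Δ to BH-03 = (135, 80, +2.31).
∂h/∂x = +0.01237, ∂h/∂y = +0.008000 (det = -2700).
|∇h| = √(0.01237² + 0.008000²) = 0.01473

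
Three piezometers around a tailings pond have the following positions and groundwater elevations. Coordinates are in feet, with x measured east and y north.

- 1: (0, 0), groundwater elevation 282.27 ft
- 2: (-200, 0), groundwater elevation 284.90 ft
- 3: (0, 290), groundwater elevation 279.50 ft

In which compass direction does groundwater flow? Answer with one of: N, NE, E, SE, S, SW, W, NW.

NE

∂h/∂x = (284.90 − 282.27) / (-200 − 0) = -0.01315
∂h/∂y = (279.50 − 282.27) / (290 − 0) = -0.009552
Flow = −∇h = (+0.01315 east, +0.009552 north), which points northeast.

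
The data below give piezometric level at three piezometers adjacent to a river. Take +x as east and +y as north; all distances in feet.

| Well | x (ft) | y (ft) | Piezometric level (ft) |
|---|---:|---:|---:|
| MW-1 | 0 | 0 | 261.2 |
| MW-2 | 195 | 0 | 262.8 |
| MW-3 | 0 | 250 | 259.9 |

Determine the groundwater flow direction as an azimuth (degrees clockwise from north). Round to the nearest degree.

302°

∂h/∂x = (262.8 − 261.2) / (195 − 0) = +0.008205
∂h/∂y = (259.9 − 261.2) / (250 − 0) = -0.005200
Flow direction (−∇h) has components (-0.008205 E, +0.005200 N).
Azimuth = atan2(E, N) = atan2(-0.008205, +0.005200) = 302.4° ≈ 302°.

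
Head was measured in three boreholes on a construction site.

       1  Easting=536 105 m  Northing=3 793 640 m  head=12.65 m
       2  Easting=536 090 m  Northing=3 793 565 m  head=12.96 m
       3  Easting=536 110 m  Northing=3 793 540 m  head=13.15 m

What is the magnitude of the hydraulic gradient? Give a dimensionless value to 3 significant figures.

Taking 1 as reference: 2−1 = (-15, -75, +0.31); 3−1 = (5, -100, +0.50).
Determinant of the coordinate differences = (-15)·(-100) − 5·(-75) = 1875.
∂h/∂x = [(+0.31)·(-100) − (+0.50)·(-75)] / 1875 = +0.003467
∂h/∂y = [(-15)·(+0.50) − 5·(+0.31)] / 1875 = -0.004827
|∇h| = √(0.003467² + -0.004827²) = 0.005943

0.00594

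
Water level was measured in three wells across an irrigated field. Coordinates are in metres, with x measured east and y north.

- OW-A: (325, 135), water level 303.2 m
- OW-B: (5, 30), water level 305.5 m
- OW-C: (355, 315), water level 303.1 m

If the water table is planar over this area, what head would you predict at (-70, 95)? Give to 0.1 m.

Taking OW-A as reference: OW-B−OW-A = (-320, -105, +2.3); OW-C−OW-A = (30, 180, -0.1).
Determinant of the coordinate differences = (-320)·180 − 30·(-105) = -54450.
∂h/∂x = [(+2.3)·180 − (-0.1)·(-105)] / -54450 = -0.007410
∂h/∂y = [(-320)·(-0.1) − 30·(+2.3)] / -54450 = +0.0006795
h(-70, 95) = 303.2 + (-0.007410)·(-395) + (+0.0006795)·(-40) = 303.2 +2.927 -0.027 = 306.100 m.

306.1 m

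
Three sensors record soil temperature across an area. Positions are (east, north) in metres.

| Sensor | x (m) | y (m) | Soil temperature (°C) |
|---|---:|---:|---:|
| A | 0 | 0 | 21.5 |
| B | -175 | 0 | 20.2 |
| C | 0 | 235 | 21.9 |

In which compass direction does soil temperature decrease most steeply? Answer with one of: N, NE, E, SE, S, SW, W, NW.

∂T/∂x = (20.2 − 21.5) / (-175 − 0) = +0.007429
∂T/∂y = (21.9 − 21.5) / (235 − 0) = +0.001702
Steepest decrease is along −∇f = (-0.007429 E, -0.001702 N) → west.

W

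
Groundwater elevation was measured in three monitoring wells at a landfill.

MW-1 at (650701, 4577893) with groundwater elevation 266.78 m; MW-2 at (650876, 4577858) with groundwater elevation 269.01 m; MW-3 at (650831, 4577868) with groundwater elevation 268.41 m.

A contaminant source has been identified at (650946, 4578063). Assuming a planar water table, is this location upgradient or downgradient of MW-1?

downgradient

Taking MW-1 as reference: MW-2−MW-1 = (175, -35, +2.23); MW-3−MW-1 = (130, -25, +1.63).
Determinant of the coordinate differences = 175·(-25) − 130·(-35) = 175.
∂h/∂x = [(+2.23)·(-25) − (+1.63)·(-35)] / 175 = +0.007429
∂h/∂y = [175·(+1.63) − 130·(+2.23)] / 175 = -0.02657
Head at (650946, 4578063) = 266.78 + (+0.007429)·(245) + (-0.02657)·(170) = 264.08 m.
That is lower than the 266.78 m at MW-1, so the point is downgradient.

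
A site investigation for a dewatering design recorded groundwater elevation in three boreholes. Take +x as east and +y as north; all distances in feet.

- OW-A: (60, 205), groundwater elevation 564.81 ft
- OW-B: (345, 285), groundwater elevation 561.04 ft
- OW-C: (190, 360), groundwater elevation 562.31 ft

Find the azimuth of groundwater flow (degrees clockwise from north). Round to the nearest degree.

Taking OW-A as reference: OW-B−OW-A = (285, 80, -3.77); OW-C−OW-A = (130, 155, -2.50).
Solve a·Δx + b·Δy = Δh: det = 285·155 − 130·80 = 33775.
∂h/∂x = [(-3.77)·155 − (-2.50)·80] / 33775 = -0.01138
∂h/∂y = [285·(-2.50) − 130·(-3.77)] / 33775 = -0.006585
Flow direction (−∇h) has components (+0.01138 E, +0.006585 N).
Azimuth = atan2(E, N) = atan2(+0.01138, +0.006585) = 59.9° ≈ 060°.

060°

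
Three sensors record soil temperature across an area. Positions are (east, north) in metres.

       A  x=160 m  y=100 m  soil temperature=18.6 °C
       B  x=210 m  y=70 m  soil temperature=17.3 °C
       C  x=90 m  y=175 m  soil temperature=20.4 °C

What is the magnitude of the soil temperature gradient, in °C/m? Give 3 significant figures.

0.0264 °C/m

Differences from A: to B (Δx, Δy, Δh) = (50, -30, -1.3); to C = (-70, 75, +1.8).
Determinant of the coordinate differences = 50·75 − (-70)·(-30) = 1650.
∂T/∂x = [(-1.3)·75 − (+1.8)·(-30)] / 1650 = -0.02636
∂T/∂y = [50·(+1.8) − (-70)·(-1.3)] / 1650 = -0.0006061
|∇f| = √(-0.02636² + -0.0006061²) = 0.02637 °C/m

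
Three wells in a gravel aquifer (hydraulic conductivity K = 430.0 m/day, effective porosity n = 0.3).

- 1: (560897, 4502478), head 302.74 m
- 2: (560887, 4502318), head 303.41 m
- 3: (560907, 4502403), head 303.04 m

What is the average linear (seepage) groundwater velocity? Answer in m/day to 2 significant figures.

Taking 1 as reference: 2−1 = (-10, -160, +0.67); 3−1 = (10, -75, +0.30).
Solve a·Δx + b·Δy = Δh: det = (-10)·(-75) − 10·(-160) = 2350.
∂h/∂x = [(+0.67)·(-75) − (+0.30)·(-160)] / 2350 = -0.0009574
∂h/∂y = [(-10)·(+0.30) − 10·(+0.67)] / 2350 = -0.004128
|∇h| = √(-0.0009574² + -0.004128²) = 0.004238
Seepage velocity v = K·i/n = 430.0 × 0.004238 / 0.3 = 6.074 m/day.

6.1 m/day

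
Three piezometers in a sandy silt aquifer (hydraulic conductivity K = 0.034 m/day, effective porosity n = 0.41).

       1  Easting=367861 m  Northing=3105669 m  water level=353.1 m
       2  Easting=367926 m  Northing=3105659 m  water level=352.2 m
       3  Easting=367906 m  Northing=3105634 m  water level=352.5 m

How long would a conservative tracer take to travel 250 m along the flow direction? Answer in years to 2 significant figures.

590 years

Three-point gradient (reference 1): Δ to 2 = (65, -10, -0.9), Δ to 3 = (45, -35, -0.6).
∂h/∂x = -0.01397, ∂h/∂y = -0.0008219 (det = -1825).
|∇h| = √(-0.01397² + -0.0008219²) = 0.01399
Seepage velocity v = K·i/n = 0.034 × 0.01399 / 0.41 = 0.00116 m/day.
t = 250 / 0.00116 = 2.155e+05 days = 590 years.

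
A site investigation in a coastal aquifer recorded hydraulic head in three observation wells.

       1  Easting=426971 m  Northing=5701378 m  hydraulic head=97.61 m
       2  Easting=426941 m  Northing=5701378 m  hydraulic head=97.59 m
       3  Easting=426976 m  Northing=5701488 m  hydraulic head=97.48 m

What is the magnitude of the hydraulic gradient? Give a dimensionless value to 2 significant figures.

0.0014

Taking 1 as reference: 2−1 = (-30, 0, -0.02); 3−1 = (5, 110, -0.13).
Solve a·Δx + b·Δy = Δh: det = (-30)·110 − 5·0 = -3300.
∂h/∂x = [(-0.02)·110 − (-0.13)·0] / -3300 = +0.0006667
∂h/∂y = [(-30)·(-0.13) − 5·(-0.02)] / -3300 = -0.001212
|∇h| = √(0.0006667² + -0.001212²) = 0.001383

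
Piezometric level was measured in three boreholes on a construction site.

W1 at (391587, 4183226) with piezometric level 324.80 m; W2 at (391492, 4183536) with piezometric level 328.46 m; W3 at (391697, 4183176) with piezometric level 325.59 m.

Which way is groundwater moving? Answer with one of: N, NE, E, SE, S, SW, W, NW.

Differences from W1: to W2 (Δx, Δy, Δh) = (-95, 310, +3.66); to W3 = (110, -50, +0.79).
Determinant of the coordinate differences = (-95)·(-50) − 110·310 = -29350.
∂h/∂x = [(+3.66)·(-50) − (+0.79)·310] / -29350 = +0.01458
∂h/∂y = [(-95)·(+0.79) − 110·(+3.66)] / -29350 = +0.01627
Flow = −∇h = (-0.01458 east, -0.01627 north), which points southwest.

SW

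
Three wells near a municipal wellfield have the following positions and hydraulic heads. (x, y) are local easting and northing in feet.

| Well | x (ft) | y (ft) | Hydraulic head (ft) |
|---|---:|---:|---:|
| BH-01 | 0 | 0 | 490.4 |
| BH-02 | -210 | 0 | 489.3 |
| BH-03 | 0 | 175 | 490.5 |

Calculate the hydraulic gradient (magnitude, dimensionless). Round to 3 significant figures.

∂h/∂x = (489.3 − 490.4) / (-210 − 0) = +0.005238
∂h/∂y = (490.5 − 490.4) / (175 − 0) = +0.0005714
|∇h| = √(0.005238² + 0.0005714²) = 0.005269

0.00527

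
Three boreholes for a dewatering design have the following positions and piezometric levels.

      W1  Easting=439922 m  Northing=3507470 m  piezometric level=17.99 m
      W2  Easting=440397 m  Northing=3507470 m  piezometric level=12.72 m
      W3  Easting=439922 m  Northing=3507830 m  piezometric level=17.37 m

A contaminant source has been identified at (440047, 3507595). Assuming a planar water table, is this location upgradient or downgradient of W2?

∂h/∂x = (12.72 − 17.99) / (440397 − 439922) = -0.01109
∂h/∂y = (17.37 − 17.99) / (3507830 − 3507470) = -0.001722
Head at (440047, 3507595) = 17.99 + (-0.01109)·(125) + (-0.001722)·(125) = 16.39 m.
That is higher than the 12.72 m at W2, so the point is upgradient.

upgradient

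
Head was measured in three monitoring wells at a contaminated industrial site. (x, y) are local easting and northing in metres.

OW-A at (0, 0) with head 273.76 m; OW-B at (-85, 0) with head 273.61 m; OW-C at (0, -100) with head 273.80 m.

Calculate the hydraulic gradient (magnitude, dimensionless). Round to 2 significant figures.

∂h/∂x = (273.61 − 273.76) / (-85 − 0) = +0.001765
∂h/∂y = (273.80 − 273.76) / (-100 − 0) = -0.0004000
|∇h| = √(0.001765² + -0.0004000²) = 0.00181

0.0018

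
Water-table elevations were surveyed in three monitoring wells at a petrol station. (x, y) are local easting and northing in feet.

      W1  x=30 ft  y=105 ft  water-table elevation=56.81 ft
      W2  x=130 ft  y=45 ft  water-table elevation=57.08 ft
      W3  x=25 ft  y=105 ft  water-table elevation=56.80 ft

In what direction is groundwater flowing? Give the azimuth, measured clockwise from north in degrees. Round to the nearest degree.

300°

Three-point gradient (reference W1): Δ to W2 = (100, -60, +0.27), Δ to W3 = (-5, 0, -0.01).
∂h/∂x = +0.002000, ∂h/∂y = -0.001167 (det = -300).
Flow direction (−∇h) has components (-0.002000 E, +0.001167 N).
Azimuth = atan2(E, N) = atan2(-0.002000, +0.001167) = 300.3° ≈ 300°.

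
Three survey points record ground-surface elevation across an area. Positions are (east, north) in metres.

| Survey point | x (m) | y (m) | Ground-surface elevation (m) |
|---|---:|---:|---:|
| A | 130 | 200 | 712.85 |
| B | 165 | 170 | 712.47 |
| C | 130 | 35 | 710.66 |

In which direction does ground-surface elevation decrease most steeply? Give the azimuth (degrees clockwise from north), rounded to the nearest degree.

182°

Differences from A: to B (Δx, Δy, Δh) = (35, -30, -0.38); to C = (0, -165, -2.19).
Solve a·Δx + b·Δy = Δz: det = 35·(-165) − 0·(-30) = -5775.
∂z/∂x = [(-0.38)·(-165) − (-2.19)·(-30)] / -5775 = +0.0005195
∂z/∂y = [35·(-2.19) − 0·(-0.38)] / -5775 = +0.01327
Steepest decrease is along −∇f: components (-0.0005195 E, -0.01327 N).
Azimuth = atan2(-0.0005195, -0.01327) = 182.2° ≈ 182°.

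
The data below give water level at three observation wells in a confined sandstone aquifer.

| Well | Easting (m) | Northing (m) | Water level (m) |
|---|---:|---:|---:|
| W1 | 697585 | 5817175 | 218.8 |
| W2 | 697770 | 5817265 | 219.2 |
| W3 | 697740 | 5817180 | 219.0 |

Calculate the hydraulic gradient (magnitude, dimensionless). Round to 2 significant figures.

Differences from W1: to W2 (Δx, Δy, Δh) = (185, 90, +0.4); to W3 = (155, 5, +0.2).
Solve a·Δx + b·Δy = Δh: det = 185·5 − 155·90 = -13025.
∂h/∂x = [(+0.4)·5 − (+0.2)·90] / -13025 = +0.001228
∂h/∂y = [185·(+0.2) − 155·(+0.4)] / -13025 = +0.001919
|∇h| = √(0.001228² + 0.001919²) = 0.002278

0.0023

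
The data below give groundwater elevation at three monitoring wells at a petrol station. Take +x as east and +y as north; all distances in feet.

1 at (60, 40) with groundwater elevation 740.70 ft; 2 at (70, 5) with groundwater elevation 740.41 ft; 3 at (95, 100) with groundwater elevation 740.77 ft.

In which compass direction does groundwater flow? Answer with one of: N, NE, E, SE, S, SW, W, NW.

Differences from 1: to 2 (Δx, Δy, Δh) = (10, -35, -0.29); to 3 = (35, 60, +0.07).
Determinant of the coordinate differences = 10·60 − 35·(-35) = 1825.
∂h/∂x = [(-0.29)·60 − (+0.07)·(-35)] / 1825 = -0.008192
∂h/∂y = [10·(+0.07) − 35·(-0.29)] / 1825 = +0.005945
Flow = −∇h = (+0.008192 east, -0.005945 north), which points southeast.

SE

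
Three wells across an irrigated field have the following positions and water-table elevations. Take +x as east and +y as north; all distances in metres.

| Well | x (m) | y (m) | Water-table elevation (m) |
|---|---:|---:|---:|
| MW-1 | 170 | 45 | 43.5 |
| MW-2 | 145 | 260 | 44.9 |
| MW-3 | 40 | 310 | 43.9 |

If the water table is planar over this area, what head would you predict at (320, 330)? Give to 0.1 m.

47.8 m

Differences from MW-1: to MW-2 (Δx, Δy, Δh) = (-25, 215, +1.4); to MW-3 = (-130, 265, +0.4).
Determinant of the coordinate differences = (-25)·265 − (-130)·215 = 21325.
∂h/∂x = [(+1.4)·265 − (+0.4)·215] / 21325 = +0.01336
∂h/∂y = [(-25)·(+0.4) − (-130)·(+1.4)] / 21325 = +0.008066
h(320, 330) = 43.5 + (+0.01336)·(150) + (+0.008066)·(285) = 43.5 +2.005 +2.299 = 47.803 m.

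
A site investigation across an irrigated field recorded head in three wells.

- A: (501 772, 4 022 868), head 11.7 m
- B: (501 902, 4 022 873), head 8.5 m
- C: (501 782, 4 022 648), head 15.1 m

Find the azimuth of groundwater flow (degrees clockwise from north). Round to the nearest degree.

Differences from A: to B (Δx, Δy, Δh) = (130, 5, -3.2); to C = (10, -220, +3.4).
Determinant of the coordinate differences = 130·(-220) − 10·5 = -28650.
∂h/∂x = [(-3.2)·(-220) − (+3.4)·5] / -28650 = -0.02398
∂h/∂y = [130·(+3.4) − 10·(-3.2)] / -28650 = -0.01654
Flow direction (−∇h) has components (+0.02398 E, +0.01654 N).
Azimuth = atan2(E, N) = atan2(+0.02398, +0.01654) = 55.4° ≈ 055°.

055°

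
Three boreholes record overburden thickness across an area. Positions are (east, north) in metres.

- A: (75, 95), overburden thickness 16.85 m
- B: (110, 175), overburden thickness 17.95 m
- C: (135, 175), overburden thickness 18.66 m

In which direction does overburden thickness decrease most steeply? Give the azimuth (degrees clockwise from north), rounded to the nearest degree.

With d = a·x + b·y + c and A as origin, the differences give:
  35·a + 80·b = +1.10
  60·a + 80·b = +1.81
Eliminate b (×80 and ×80, subtract): -2000·a = -56.800 → a = ∂d/∂x = +0.02840
Back-substitute: b = ∂d/∂y = +0.001325.
Steepest decrease is along −∇f: components (-0.02840 E, -0.001325 N).
Azimuth = atan2(-0.02840, -0.001325) = 267.3° ≈ 267°.

267°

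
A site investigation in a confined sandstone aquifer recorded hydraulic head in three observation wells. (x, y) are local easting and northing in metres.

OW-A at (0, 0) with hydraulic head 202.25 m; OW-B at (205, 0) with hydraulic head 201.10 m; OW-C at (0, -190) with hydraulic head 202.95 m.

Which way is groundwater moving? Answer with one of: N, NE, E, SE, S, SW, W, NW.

NE

∂h/∂x = (201.10 − 202.25) / (205 − 0) = -0.005610
∂h/∂y = (202.95 − 202.25) / (-190 − 0) = -0.003684
Flow = −∇h = (+0.005610 east, +0.003684 north), which points northeast.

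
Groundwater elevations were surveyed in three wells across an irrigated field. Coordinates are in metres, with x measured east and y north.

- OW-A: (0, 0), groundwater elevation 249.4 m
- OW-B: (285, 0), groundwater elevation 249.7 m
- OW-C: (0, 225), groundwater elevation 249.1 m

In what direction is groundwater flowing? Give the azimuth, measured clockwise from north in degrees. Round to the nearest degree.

322°

∂h/∂x = (249.7 − 249.4) / (285 − 0) = +0.001053
∂h/∂y = (249.1 − 249.4) / (225 − 0) = -0.001333
Flow direction (−∇h) has components (-0.001053 E, +0.001333 N).
Azimuth = atan2(E, N) = atan2(-0.001053, +0.001333) = 321.7° ≈ 322°.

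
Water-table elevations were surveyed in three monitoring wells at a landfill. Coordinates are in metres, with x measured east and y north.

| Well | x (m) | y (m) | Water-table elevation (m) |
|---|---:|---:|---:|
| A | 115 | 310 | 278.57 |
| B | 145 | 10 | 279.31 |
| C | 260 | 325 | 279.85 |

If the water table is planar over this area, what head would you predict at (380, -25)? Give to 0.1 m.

Differences from A: to B (Δx, Δy, Δh) = (30, -300, +0.74); to C = (145, 15, +1.28).
Determinant of the coordinate differences = 30·15 − 145·(-300) = 43950.
∂h/∂x = [(+0.74)·15 − (+1.28)·(-300)] / 43950 = +0.008990
∂h/∂y = [30·(+1.28) − 145·(+0.74)] / 43950 = -0.001568
h(380, -25) = 278.57 + (+0.008990)·(265) + (-0.001568)·(-335) = 278.57 +2.382 +0.525 = 281.477 m.

281.5 m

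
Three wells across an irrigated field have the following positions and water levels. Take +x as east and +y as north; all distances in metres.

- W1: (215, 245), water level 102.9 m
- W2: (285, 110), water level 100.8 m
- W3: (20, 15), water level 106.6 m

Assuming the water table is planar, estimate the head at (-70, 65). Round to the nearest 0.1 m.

With h = a·x + b·y + c and W1 as origin, the differences give:
  70·a + (-135)·b = -2.1
  (-195)·a + (-230)·b = +3.7
Eliminate b (×(-230) and ×(-135), subtract): -42425·a = 982.50 → a = ∂h/∂x = -0.02316
Back-substitute: b = ∂h/∂y = +0.003547.
h(-70, 65) = 102.9 + (-0.02316)·(-285) + (+0.003547)·(-180) = 102.9 +6.600 -0.639 = 108.862 m.

108.9 m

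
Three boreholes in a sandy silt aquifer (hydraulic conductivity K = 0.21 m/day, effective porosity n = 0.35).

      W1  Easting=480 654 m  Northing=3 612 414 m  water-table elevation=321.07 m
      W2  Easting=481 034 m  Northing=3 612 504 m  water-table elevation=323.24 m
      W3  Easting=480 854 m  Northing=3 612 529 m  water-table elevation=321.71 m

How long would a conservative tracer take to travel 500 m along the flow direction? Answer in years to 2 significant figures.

Three-point gradient (reference W1): Δ to W2 = (380, 90, +2.17), Δ to W3 = (200, 115, +0.64).
∂h/∂x = +0.007469, ∂h/∂y = -0.007424 (det = 25700).
|∇h| = √(0.007469² + -0.007424²) = 0.01053
Seepage velocity v = K·i/n = 0.21 × 0.01053 / 0.35 = 0.006318 m/day.
t = 500 / 0.006318 = 7.914e+04 days = 217 years.

220 years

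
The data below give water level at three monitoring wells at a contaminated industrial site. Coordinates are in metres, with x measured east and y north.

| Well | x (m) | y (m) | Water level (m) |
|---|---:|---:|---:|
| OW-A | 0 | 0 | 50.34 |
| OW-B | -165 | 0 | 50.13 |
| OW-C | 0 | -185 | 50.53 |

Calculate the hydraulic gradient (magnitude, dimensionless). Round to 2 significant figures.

∂h/∂x = (50.13 − 50.34) / (-165 − 0) = +0.001273
∂h/∂y = (50.53 − 50.34) / (-185 − 0) = -0.001027
|∇h| = √(0.001273² + -0.001027²) = 0.001636

0.0016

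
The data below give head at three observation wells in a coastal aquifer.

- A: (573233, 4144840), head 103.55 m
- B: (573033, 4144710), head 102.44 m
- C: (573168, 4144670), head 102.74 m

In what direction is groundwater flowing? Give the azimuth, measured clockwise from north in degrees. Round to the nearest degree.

223°

With h = a·x + b·y + c and A as origin, the differences give:
  (-200)·a + (-130)·b = -1.11
  (-65)·a + (-170)·b = -0.81
Eliminate b (×(-170) and ×(-130), subtract): 25550·a = 83.400 → a = ∂h/∂x = +0.003264
Back-substitute: b = ∂h/∂y = +0.003517.
Flow direction (−∇h) has components (-0.003264 E, -0.003517 N).
Azimuth = atan2(E, N) = atan2(-0.003264, -0.003517) = 222.9° ≈ 223°.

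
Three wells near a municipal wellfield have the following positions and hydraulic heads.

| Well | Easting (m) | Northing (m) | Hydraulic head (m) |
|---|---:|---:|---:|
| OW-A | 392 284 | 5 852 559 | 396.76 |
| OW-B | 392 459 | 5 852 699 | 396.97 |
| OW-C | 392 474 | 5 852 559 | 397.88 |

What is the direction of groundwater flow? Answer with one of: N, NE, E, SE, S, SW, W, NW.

NW

Taking OW-A as reference: OW-B−OW-A = (175, 140, +0.21); OW-C−OW-A = (190, 0, +1.12).
Determinant of the coordinate differences = 175·0 − 190·140 = -26600.
∂h/∂x = [(+0.21)·0 − (+1.12)·140] / -26600 = +0.005895
∂h/∂y = [175·(+1.12) − 190·(+0.21)] / -26600 = -0.005868
Flow = −∇h = (-0.005895 east, +0.005868 north), which points northwest.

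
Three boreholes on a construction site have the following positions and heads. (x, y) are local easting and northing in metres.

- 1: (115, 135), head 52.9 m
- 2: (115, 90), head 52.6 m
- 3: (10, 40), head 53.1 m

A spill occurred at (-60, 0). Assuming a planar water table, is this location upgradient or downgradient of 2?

Taking 1 as reference: 2−1 = (0, -45, -0.3); 3−1 = (-105, -95, +0.2).
Determinant of the coordinate differences = 0·(-95) − (-105)·(-45) = -4725.
∂h/∂x = [(-0.3)·(-95) − (+0.2)·(-45)] / -4725 = -0.007937
∂h/∂y = [0·(+0.2) − (-105)·(-0.3)] / -4725 = +0.006667
Head at (-60, 0) = 52.9 + (-0.007937)·(-175) + (+0.006667)·(-135) = 53.39 m.
That is higher than the 52.6 m at 2, so the point is upgradient.

upgradient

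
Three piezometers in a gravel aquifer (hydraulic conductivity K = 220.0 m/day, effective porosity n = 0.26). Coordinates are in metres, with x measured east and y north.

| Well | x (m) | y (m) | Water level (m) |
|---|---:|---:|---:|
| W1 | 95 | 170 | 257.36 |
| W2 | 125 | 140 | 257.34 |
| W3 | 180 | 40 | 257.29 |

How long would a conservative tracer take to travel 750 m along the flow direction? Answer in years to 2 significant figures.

Differences from W1: to W2 (Δx, Δy, Δh) = (30, -30, -0.02); to W3 = (85, -130, -0.07).
Solve a·Δx + b·Δy = Δh: det = 30·(-130) − 85·(-30) = -1350.
∂h/∂x = [(-0.02)·(-130) − (-0.07)·(-30)] / -1350 = -0.0003704
∂h/∂y = [30·(-0.07) − 85·(-0.02)] / -1350 = +0.0002963
|∇h| = √(-0.0003704² + 0.0002963²) = 0.0004743
Seepage velocity v = K·i/n = 220.0 × 0.0004743 / 0.26 = 0.4013 m/day.
t = 750 / 0.4013 = 1869 days = 5.12 years.

5.1 years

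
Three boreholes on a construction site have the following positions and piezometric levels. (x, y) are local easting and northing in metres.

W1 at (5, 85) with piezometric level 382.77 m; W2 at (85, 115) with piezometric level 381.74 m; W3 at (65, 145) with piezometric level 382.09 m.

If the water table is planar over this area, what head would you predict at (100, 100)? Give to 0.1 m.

381.5 m

Differences from W1: to W2 (Δx, Δy, Δh) = (80, 30, -1.03); to W3 = (60, 60, -0.68).
Solve a·Δx + b·Δy = Δh: det = 80·60 − 60·30 = 3000.
∂h/∂x = [(-1.03)·60 − (-0.68)·30] / 3000 = -0.01380
∂h/∂y = [80·(-0.68) − 60·(-1.03)] / 3000 = +0.002467
h(100, 100) = 382.77 + (-0.01380)·(95) + (+0.002467)·(15) = 382.77 -1.311 +0.037 = 381.496 m.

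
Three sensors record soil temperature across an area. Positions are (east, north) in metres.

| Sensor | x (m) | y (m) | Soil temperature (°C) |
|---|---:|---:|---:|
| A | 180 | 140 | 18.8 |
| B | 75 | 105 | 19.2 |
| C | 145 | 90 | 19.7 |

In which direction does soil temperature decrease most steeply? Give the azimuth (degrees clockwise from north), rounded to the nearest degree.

Differences from A: to B (Δx, Δy, Δh) = (-105, -35, +0.4); to C = (-35, -50, +0.9).
Determinant of the coordinate differences = (-105)·(-50) − (-35)·(-35) = 4025.
∂T/∂x = [(+0.4)·(-50) − (+0.9)·(-35)] / 4025 = +0.002857
∂T/∂y = [(-105)·(+0.9) − (-35)·(+0.4)] / 4025 = -0.02000
Steepest decrease is along −∇f: components (-0.002857 E, +0.02000 N).
Azimuth = atan2(-0.002857, +0.02000) = 351.9° ≈ 352°.

352°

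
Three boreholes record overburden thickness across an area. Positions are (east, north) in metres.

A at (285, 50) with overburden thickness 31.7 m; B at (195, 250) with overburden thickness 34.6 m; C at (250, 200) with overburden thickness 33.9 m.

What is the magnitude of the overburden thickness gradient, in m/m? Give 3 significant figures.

Taking A as reference: B−A = (-90, 200, +2.9); C−A = (-35, 150, +2.2).
Solve a·Δx + b·Δy = Δd: det = (-90)·150 − (-35)·200 = -6500.
∂d/∂x = [(+2.9)·150 − (+2.2)·200] / -6500 = +0.0007692
∂d/∂y = [(-90)·(+2.2) − (-35)·(+2.9)] / -6500 = +0.01485
|∇f| = √(0.0007692² + 0.01485²) = 0.01487 m/m

0.0149 m/m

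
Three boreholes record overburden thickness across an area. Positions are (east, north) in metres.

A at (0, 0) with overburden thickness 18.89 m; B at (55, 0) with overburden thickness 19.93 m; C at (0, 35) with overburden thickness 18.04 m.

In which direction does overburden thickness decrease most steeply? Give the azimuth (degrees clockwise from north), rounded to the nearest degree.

∂d/∂x = (19.93 − 18.89) / (55 − 0) = +0.01891
∂d/∂y = (18.04 − 18.89) / (35 − 0) = -0.02429
Steepest decrease is along −∇f: components (-0.01891 E, +0.02429 N).
Azimuth = atan2(-0.01891, +0.02429) = 322.1° ≈ 322°.

322°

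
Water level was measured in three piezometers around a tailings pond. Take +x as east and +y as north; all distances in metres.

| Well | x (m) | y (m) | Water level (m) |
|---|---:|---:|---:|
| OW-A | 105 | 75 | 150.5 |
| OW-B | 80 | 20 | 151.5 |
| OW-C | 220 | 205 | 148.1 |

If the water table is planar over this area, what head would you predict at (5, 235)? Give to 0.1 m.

147.7 m

Three-point gradient (reference OW-A): Δ to OW-B = (-25, -55, +1.0), Δ to OW-C = (115, 130, -2.4).
∂h/∂x = -0.0006504, ∂h/∂y = -0.01789 (det = 3075).
h(5, 235) = 150.5 + (-0.0006504)·(-100) + (-0.01789)·(160) = 150.5 +0.065 -2.862 = 147.703 m.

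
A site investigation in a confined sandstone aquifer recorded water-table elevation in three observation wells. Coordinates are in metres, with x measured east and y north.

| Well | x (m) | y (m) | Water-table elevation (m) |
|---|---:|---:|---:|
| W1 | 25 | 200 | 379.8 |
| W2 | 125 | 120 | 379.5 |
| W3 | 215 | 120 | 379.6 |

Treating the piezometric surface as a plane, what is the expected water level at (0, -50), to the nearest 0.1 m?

With h = a·x + b·y + c and W1 as origin, the differences give:
  100·a + (-80)·b = -0.3
  190·a + (-80)·b = -0.2
Eliminate b (×(-80) and ×(-80), subtract): 7200·a = 8.00 → a = ∂h/∂x = +0.001111
Back-substitute: b = ∂h/∂y = +0.005139.
h(0, -50) = 379.8 + (+0.001111)·(-25) + (+0.005139)·(-250) = 379.8 -0.028 -1.285 = 378.487 m.

378.5 m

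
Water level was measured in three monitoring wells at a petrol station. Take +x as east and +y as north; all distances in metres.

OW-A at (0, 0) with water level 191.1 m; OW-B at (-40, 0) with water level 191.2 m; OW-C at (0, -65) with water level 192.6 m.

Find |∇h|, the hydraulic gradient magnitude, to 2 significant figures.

0.023

∂h/∂x = (191.2 − 191.1) / (-40 − 0) = -0.002500
∂h/∂y = (192.6 − 191.1) / (-65 − 0) = -0.02308
|∇h| = √(-0.002500² + -0.02308²) = 0.02322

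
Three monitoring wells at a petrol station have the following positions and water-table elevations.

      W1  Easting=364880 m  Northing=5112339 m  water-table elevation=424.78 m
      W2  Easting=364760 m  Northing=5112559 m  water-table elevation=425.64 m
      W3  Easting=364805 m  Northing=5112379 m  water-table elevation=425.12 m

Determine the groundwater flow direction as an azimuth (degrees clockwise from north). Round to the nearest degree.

Differences from W1: to W2 (Δx, Δy, Δh) = (-120, 220, +0.86); to W3 = (-75, 40, +0.34).
Determinant of the coordinate differences = (-120)·40 − (-75)·220 = 11700.
∂h/∂x = [(+0.86)·40 − (+0.34)·220] / 11700 = -0.003453
∂h/∂y = [(-120)·(+0.34) − (-75)·(+0.86)] / 11700 = +0.002026
Flow direction (−∇h) has components (+0.003453 E, -0.002026 N).
Azimuth = atan2(E, N) = atan2(+0.003453, -0.002026) = 120.4° ≈ 120°.

120°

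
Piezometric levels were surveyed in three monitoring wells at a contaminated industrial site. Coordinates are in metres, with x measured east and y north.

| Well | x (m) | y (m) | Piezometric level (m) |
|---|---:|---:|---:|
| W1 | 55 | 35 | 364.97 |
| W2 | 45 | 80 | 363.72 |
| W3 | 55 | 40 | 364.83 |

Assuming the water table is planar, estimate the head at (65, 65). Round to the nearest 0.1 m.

364.1 m

Three-point gradient (reference W1): Δ to W2 = (-10, 45, -1.25), Δ to W3 = (0, 5, -0.14).
∂h/∂x = -0.001000, ∂h/∂y = -0.02800 (det = -50).
h(65, 65) = 364.97 + (-0.001000)·(10) + (-0.02800)·(30) = 364.97 -0.010 -0.840 = 364.120 m.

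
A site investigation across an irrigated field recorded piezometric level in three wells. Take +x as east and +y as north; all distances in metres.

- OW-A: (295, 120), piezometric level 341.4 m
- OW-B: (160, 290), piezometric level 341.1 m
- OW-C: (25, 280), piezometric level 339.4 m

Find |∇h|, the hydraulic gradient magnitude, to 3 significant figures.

Three-point gradient (reference OW-A): Δ to OW-B = (-135, 170, -0.3), Δ to OW-C = (-270, 160, -2.0).
∂h/∂x = +0.01202, ∂h/∂y = +0.007778 (det = 24300).
|∇h| = √(0.01202² + 0.007778²) = 0.01432

0.0143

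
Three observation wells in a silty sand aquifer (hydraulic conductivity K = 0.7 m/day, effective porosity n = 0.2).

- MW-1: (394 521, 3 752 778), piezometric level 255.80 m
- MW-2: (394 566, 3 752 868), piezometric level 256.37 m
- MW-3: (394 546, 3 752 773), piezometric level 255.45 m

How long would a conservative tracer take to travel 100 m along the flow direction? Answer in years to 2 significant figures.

Differences from MW-1: to MW-2 (Δx, Δy, Δh) = (45, 90, +0.57); to MW-3 = (25, -5, -0.35).
Solve a·Δx + b·Δy = Δh: det = 45·(-5) − 25·90 = -2475.
∂h/∂x = [(+0.57)·(-5) − (-0.35)·90] / -2475 = -0.01158
∂h/∂y = [45·(-0.35) − 25·(+0.57)] / -2475 = +0.01212
|∇h| = √(-0.01158² + 0.01212²) = 0.01676
Seepage velocity v = K·i/n = 0.7 × 0.01676 / 0.2 = 0.05866 m/day.
t = 100 / 0.05866 = 1705 days = 4.67 years.

4.7 years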